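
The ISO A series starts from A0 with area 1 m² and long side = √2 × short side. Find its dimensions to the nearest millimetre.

Let the short side be w mm. Then the long side is w√2 and w · w√2 = 10⁶ mm².
w² = 10⁶/√2, so w = 1000 / 2^(1/4) ≈ 840.9 mm; long side = 1000 · 2^(1/4) ≈ 1189.2 mm.

841 × 1189 mm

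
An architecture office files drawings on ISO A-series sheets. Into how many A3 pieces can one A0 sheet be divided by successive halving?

8

Each ISO step halves the sheet: 1 × A0 → 2 × A1 → 4 × A2 → 8 × A3
From A0 to A3 is 3 halving steps: 2^3 = 8.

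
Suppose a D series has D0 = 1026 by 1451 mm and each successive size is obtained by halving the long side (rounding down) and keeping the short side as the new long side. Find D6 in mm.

D1: ⌊1451/2⌋ × 1026 = 725 × 1026 mm
D2: ⌊1026/2⌋ × 725 = 513 × 725 mm
D3: ⌊725/2⌋ × 513 = 362 × 513 mm
D4: ⌊513/2⌋ × 362 = 256 × 362 mm
D5: ⌊362/2⌋ × 256 = 181 × 256 mm
D6: ⌊256/2⌋ × 181 = 128 × 181 mm

128 × 181 mm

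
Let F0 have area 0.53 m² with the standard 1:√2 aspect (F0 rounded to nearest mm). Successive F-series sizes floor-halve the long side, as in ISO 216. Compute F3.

216 × 306 mm

Let F0's short side be w mm. w · w√2 = 0.53 m² = 530,000 mm², so w ≈ 612.2 mm and w√2 ≈ 865.8 mm → F0 = 612 × 866 mm.
F1: ⌊866/2⌋ × 612 = 433 × 612 mm
F2: ⌊612/2⌋ × 433 = 306 × 433 mm
F3: ⌊433/2⌋ × 306 = 216 × 306 mm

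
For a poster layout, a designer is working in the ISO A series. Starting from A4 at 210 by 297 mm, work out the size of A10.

A5: ⌊297/2⌋ × 210 = 148 × 210 mm
A6: ⌊210/2⌋ × 148 = 105 × 148 mm
A7: ⌊148/2⌋ × 105 = 74 × 105 mm
A8: ⌊105/2⌋ × 74 = 52 × 74 mm
A9: ⌊74/2⌋ × 52 = 37 × 52 mm
A10: ⌊52/2⌋ × 37 = 26 × 37 mm

26 × 37 mm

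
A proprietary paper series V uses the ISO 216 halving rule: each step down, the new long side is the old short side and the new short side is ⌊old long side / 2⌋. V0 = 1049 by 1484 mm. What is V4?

V1: ⌊1484/2⌋ × 1049 = 742 × 1049 mm
V2: ⌊1049/2⌋ × 742 = 524 × 742 mm
V3: ⌊742/2⌋ × 524 = 371 × 524 mm
V4: ⌊524/2⌋ × 371 = 262 × 371 mm

262 × 371 mm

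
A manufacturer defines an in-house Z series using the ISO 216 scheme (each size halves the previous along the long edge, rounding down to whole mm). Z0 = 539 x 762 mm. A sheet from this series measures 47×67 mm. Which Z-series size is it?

Z0: 539 × 762 mm
Z1: 381 × 539 mm
Z2: 269 × 381 mm
Z3: 190 × 269 mm
Z4: 134 × 190 mm
Z5: 95 × 134 mm
Z6: 67 × 95 mm
Z7: 47 × 67 mm
Z8: 33 × 47 mm
→ matches Z7.

Z7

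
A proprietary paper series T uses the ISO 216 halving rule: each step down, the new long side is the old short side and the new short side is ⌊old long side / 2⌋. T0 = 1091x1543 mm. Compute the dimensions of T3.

385 × 545 mm

T1 = 771 × 1091 mm (from T0 by 1 halving).
T2: ⌊1091/2⌋ × 771 = 545 × 771 mm
T3: ⌊771/2⌋ × 545 = 385 × 545 mm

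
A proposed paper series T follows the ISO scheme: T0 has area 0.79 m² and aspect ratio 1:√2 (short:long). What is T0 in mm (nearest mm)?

747 × 1057 mm

Let the short side be w mm. Then w · w√2 = 0.79 m² = 790,000 mm².
w² = 790,000/√2, so w ≈ 747.4 mm; long side = w√2 ≈ 1057.0 mm.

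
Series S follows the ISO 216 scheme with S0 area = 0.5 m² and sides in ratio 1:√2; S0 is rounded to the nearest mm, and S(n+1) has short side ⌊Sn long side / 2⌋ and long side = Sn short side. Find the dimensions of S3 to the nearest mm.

210 × 297 mm

Let S0's short side be w mm. w · w√2 = 0.5 m² = 500,000 mm², so w ≈ 594.6 mm and w√2 ≈ 840.9 mm → S0 = 595 × 841 mm.
S1: ⌊841/2⌋ × 595 = 420 × 595 mm
S2: ⌊595/2⌋ × 420 = 297 × 420 mm
S3: ⌊420/2⌋ × 297 = 210 × 297 mm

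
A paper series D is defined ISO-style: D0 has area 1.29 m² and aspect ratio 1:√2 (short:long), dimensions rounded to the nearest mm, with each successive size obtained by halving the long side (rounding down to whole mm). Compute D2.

Let D0's short side be w mm. w · w√2 = 1.29 m² = 1,290,000 mm², so w ≈ 955.1 mm and w√2 ≈ 1350.7 mm → D0 = 955 × 1351 mm.
D1: ⌊1351/2⌋ × 955 = 675 × 955 mm
D2: ⌊955/2⌋ × 675 = 477 × 675 mm

477 × 675 mm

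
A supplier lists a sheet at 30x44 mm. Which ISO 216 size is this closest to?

B10 (31 × 44 mm)

Aspect ratio 44/30 ≈ 1.467 (ISO target is √2 ≈ 1.414).
In the B-series (B0 = 1000 × 1414 mm): B10 = 31 × 44 mm.
Off by 1 mm total — nearest standard size.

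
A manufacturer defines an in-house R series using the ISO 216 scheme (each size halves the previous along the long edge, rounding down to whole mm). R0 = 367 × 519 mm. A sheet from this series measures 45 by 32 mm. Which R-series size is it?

R0: 367 × 519 mm
R1: 259 × 367 mm
R2: 183 × 259 mm
R3: 129 × 183 mm
R4: 91 × 129 mm
R5: 64 × 91 mm
R6: 45 × 64 mm
R7: 32 × 45 mm
R8: 22 × 32 mm
→ matches R7.

R7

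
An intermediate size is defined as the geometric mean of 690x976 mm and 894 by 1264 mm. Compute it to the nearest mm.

785 × 1111 mm

Short side: √(690 · 894) = √616860 ≈ 785.4 → 785 mm
Long side: √(976 · 1264) = √1233664 ≈ 1110.7 → 1111 mm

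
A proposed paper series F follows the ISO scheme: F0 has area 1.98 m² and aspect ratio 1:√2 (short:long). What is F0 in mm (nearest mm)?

Let the short side be w mm. Then w · w√2 = 1.98 m² = 1,980,000 mm².
w² = 1,980,000/√2, so w ≈ 1183.2 mm; long side = w√2 ≈ 1673.4 mm.

1183 × 1673 mm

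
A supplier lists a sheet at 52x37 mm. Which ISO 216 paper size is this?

Aspect ratio 52/37 ≈ 1.405 — close to the ISO √2 ≈ 1.414.
In the A-series (A0 area = 1 m²): A9 = 37 × 52 mm.

A9 (37 × 52 mm)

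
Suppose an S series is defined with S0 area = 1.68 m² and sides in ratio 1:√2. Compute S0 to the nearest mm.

Let the short side be w mm. Then w · w√2 = 1.68 m² = 1,680,000 mm².
w² = 1,680,000/√2, so w ≈ 1089.9 mm; long side = w√2 ≈ 1541.4 mm.

1090 × 1541 mm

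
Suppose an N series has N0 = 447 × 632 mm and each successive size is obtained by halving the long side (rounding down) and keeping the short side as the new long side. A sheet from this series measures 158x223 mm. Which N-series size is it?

N3

N0: 447 × 632 mm
N1: 316 × 447 mm
N2: 223 × 316 mm
N3: 158 × 223 mm
N4: 111 × 158 mm
→ matches N3.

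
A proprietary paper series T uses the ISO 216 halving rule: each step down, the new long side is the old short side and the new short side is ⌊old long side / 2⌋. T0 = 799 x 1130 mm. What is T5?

T1 = 565 × 799 mm (from T0 by 1 halving).
T2: ⌊799/2⌋ × 565 = 399 × 565 mm
T3: ⌊565/2⌋ × 399 = 282 × 399 mm
T4: ⌊399/2⌋ × 282 = 199 × 282 mm
T5: ⌊282/2⌋ × 199 = 141 × 199 mm

141 × 199 mm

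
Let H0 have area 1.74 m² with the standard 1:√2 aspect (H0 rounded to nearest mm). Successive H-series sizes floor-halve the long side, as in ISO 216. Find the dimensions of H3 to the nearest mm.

392 × 554 mm

Let H0's short side be w mm. w · w√2 = 1.74 m² = 1,740,000 mm², so w ≈ 1109.2 mm and w√2 ≈ 1568.7 mm → H0 = 1109 × 1569 mm.
H1: ⌊1569/2⌋ × 1109 = 784 × 1109 mm
H2: ⌊1109/2⌋ × 784 = 554 × 784 mm
H3: ⌊784/2⌋ × 554 = 392 × 554 mm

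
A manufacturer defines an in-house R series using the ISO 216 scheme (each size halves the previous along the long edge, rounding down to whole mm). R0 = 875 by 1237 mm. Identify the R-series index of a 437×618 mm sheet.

R0: 875 × 1237 mm
R1: 618 × 875 mm
R2: 437 × 618 mm
R3: 309 × 437 mm
→ matches R2.

R2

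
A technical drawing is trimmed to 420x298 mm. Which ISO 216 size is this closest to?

A3 (297 × 420 mm)

Aspect ratio 420/298 ≈ 1.409 — close to the ISO √2 ≈ 1.414.
In the A-series (A0 area = 1 m²): A3 = 297 × 420 mm.
Off by 1 mm total — nearest standard size.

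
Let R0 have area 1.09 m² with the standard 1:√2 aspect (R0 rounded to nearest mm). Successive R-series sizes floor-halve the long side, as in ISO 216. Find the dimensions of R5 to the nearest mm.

Let R0's short side be w mm. w · w√2 = 1.09 m² = 1,090,000 mm², so w ≈ 877.9 mm and w√2 ≈ 1241.6 mm → R0 = 878 × 1242 mm.
R1: ⌊1242/2⌋ × 878 = 621 × 878 mm
R2: ⌊878/2⌋ × 621 = 439 × 621 mm
R3: ⌊621/2⌋ × 439 = 310 × 439 mm
R4: ⌊439/2⌋ × 310 = 219 × 310 mm
R5: ⌊310/2⌋ × 219 = 155 × 219 mm

155 × 219 mm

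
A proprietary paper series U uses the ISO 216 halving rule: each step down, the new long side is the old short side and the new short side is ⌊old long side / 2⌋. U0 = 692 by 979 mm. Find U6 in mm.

86 × 122 mm

U1: ⌊979/2⌋ × 692 = 489 × 692 mm
U2: ⌊692/2⌋ × 489 = 346 × 489 mm
U3: ⌊489/2⌋ × 346 = 244 × 346 mm
U4: ⌊346/2⌋ × 244 = 173 × 244 mm
U5: ⌊244/2⌋ × 173 = 122 × 173 mm
U6: ⌊173/2⌋ × 122 = 86 × 122 mm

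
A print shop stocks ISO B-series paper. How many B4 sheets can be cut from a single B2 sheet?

Each ISO step halves the sheet: 1 × B2 → 2 × B3 → 4 × B4
From B2 to B4 is 2 halving steps: 2^2 = 4.

4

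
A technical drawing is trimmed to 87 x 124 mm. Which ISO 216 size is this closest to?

Aspect ratio 124/87 ≈ 1.425 — close to the ISO √2 ≈ 1.414.
In the B-series (B0 = 1000 × 1414 mm): B7 = 88 × 125 mm.
Off by 2 mm total — nearest standard size.

B7 (88 × 125 mm)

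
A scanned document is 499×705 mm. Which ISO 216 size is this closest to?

Aspect ratio 705/499 ≈ 1.413 — close to the ISO √2 ≈ 1.414.
In the B-series (B0 = 1000 × 1414 mm): B2 = 500 × 707 mm.
Off by 3 mm total — nearest standard size.

B2 (500 × 707 mm)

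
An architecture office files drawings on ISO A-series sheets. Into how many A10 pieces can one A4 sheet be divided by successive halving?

64

Each ISO step halves the sheet: 1 × A4 → 2 × A5 → 4 × A6 → 8 × A7 → …
From A4 to A10 is 6 halving steps: 2^6 = 64.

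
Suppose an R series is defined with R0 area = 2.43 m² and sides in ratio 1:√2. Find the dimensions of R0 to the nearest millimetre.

1311 × 1854 mm

Let the short side be w mm. Then w · w√2 = 2.43 m² = 2,430,000 mm².
w² = 2,430,000/√2, so w ≈ 1310.8 mm; long side = w√2 ≈ 1853.8 mm.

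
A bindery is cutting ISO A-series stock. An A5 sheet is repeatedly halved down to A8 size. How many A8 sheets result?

8

Each ISO step halves the sheet: 1 × A5 → 2 × A6 → 4 × A7 → 8 × A8
From A5 to A8 is 3 halving steps: 2^3 = 8.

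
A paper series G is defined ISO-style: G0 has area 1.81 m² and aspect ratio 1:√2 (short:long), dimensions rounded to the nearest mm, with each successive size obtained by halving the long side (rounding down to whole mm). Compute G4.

Let G0's short side be w mm. w · w√2 = 1.81 m² = 1,810,000 mm², so w ≈ 1131.3 mm and w√2 ≈ 1599.9 mm → G0 = 1131 × 1600 mm.
G1: ⌊1600/2⌋ × 1131 = 800 × 1131 mm
G2: ⌊1131/2⌋ × 800 = 565 × 800 mm
G3: ⌊800/2⌋ × 565 = 400 × 565 mm
G4: ⌊565/2⌋ × 400 = 282 × 400 mm

282 × 400 mm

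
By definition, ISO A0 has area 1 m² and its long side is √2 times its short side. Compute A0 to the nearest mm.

841 × 1189 mm

Let the short side be w mm. Then the long side is w√2 and w · w√2 = 10⁶ mm².
w² = 10⁶/√2, so w = 1000 / 2^(1/4) ≈ 840.9 mm; long side = 1000 · 2^(1/4) ≈ 1189.2 mm.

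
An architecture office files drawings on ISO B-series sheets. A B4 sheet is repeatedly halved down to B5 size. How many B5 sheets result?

2

Each ISO step halves the sheet: 1 × B4 → 2 × B5
From B4 to B5 is 1 halving step: 2^1 = 2.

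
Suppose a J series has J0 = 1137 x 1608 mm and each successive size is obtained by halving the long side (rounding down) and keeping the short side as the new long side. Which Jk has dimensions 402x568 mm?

J0: 1137 × 1608 mm
J1: 804 × 1137 mm
J2: 568 × 804 mm
J3: 402 × 568 mm
J4: 284 × 402 mm
→ matches J3.

J3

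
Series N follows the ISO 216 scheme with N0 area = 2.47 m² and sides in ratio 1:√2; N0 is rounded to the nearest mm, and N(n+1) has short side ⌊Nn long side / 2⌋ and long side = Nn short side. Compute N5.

Let N0's short side be w mm. w · w√2 = 2.47 m² = 2,470,000 mm², so w ≈ 1321.6 mm and w√2 ≈ 1869.0 mm → N0 = 1322 × 1869 mm.
N1: ⌊1869/2⌋ × 1322 = 934 × 1322 mm
N2: ⌊1322/2⌋ × 934 = 661 × 934 mm
N3: ⌊934/2⌋ × 661 = 467 × 661 mm
N4: ⌊661/2⌋ × 467 = 330 × 467 mm
N5: ⌊467/2⌋ × 330 = 233 × 330 mm

233 × 330 mm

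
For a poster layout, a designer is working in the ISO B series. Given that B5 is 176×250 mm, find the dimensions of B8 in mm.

62 × 88 mm

B6: ⌊250/2⌋ × 176 = 125 × 176 mm
B7: ⌊176/2⌋ × 125 = 88 × 125 mm
B8: ⌊125/2⌋ × 88 = 62 × 88 mm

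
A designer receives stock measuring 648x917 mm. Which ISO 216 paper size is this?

C1 (648 × 917 mm)

Aspect ratio 917/648 ≈ 1.415 — close to the ISO √2 ≈ 1.414.
In the C-series (envelope sizes, between A and B): C1 = 648 × 917 mm.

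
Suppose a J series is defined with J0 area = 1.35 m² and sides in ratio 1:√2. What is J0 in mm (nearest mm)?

Let the short side be w mm. Then w · w√2 = 1.35 m² = 1,350,000 mm².
w² = 1,350,000/√2, so w ≈ 977.0 mm; long side = w√2 ≈ 1381.7 mm.

977 × 1382 mm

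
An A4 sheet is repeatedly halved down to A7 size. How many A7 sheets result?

Each ISO step halves the sheet: 1 × A4 → 2 × A5 → 4 × A6 → 8 × A7
From A4 to A7 is 3 halving steps: 2^3 = 8.

8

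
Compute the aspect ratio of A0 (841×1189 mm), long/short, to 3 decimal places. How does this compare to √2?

1.414

1189 / 841 = 1.414
Matches √2 ≈ 1.414 — the ISO 216 defining ratio.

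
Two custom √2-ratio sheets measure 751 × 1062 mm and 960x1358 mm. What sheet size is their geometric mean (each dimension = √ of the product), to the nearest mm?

849 × 1201 mm

Short side: √(751 · 960) = √720960 ≈ 849.1 → 849 mm
Long side: √(1062 · 1358) = √1442196 ≈ 1200.9 → 1201 mm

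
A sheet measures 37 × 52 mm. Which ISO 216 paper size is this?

Aspect ratio 52/37 ≈ 1.405 — close to the ISO √2 ≈ 1.414.
In the A-series (A0 area = 1 m²): A9 = 37 × 52 mm.

A9 (37 × 52 mm)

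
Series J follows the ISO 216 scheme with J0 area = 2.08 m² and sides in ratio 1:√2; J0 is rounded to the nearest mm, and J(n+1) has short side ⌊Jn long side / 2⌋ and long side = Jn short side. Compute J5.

Let J0's short side be w mm. w · w√2 = 2.08 m² = 2,080,000 mm², so w ≈ 1212.8 mm and w√2 ≈ 1715.1 mm → J0 = 1213 × 1715 mm.
J1: ⌊1715/2⌋ × 1213 = 857 × 1213 mm
J2: ⌊1213/2⌋ × 857 = 606 × 857 mm
J3: ⌊857/2⌋ × 606 = 428 × 606 mm
J4: ⌊606/2⌋ × 428 = 303 × 428 mm
J5: ⌊428/2⌋ × 303 = 214 × 303 mm

214 × 303 mm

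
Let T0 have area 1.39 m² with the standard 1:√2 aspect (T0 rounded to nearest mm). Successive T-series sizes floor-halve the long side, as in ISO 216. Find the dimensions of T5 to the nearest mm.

Let T0's short side be w mm. w · w√2 = 1.39 m² = 1,390,000 mm², so w ≈ 991.4 mm and w√2 ≈ 1402.1 mm → T0 = 991 × 1402 mm.
T1: ⌊1402/2⌋ × 991 = 701 × 991 mm
T2: ⌊991/2⌋ × 701 = 495 × 701 mm
T3: ⌊701/2⌋ × 495 = 350 × 495 mm
T4: ⌊495/2⌋ × 350 = 247 × 350 mm
T5: ⌊350/2⌋ × 247 = 175 × 247 mm

175 × 247 mm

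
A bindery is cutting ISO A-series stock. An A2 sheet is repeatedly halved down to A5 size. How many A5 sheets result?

Each ISO step halves the sheet: 1 × A2 → 2 × A3 → 4 × A4 → 8 × A5
From A2 to A5 is 3 halving steps: 2^3 = 8.

8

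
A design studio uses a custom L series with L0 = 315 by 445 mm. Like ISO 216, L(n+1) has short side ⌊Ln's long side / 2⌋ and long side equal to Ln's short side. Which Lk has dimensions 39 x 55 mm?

L6

L0: 315 × 445 mm
L1: 222 × 315 mm
L2: 157 × 222 mm
L3: 111 × 157 mm
L4: 78 × 111 mm
L5: 55 × 78 mm
L6: 39 × 55 mm
L7: 27 × 39 mm
→ matches L6.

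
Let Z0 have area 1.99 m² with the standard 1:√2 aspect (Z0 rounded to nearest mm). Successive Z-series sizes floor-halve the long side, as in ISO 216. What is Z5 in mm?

Let Z0's short side be w mm. w · w√2 = 1.99 m² = 1,990,000 mm², so w ≈ 1186.2 mm and w√2 ≈ 1677.6 mm → Z0 = 1186 × 1678 mm.
Z1: ⌊1678/2⌋ × 1186 = 839 × 1186 mm
Z2: ⌊1186/2⌋ × 839 = 593 × 839 mm
Z3: ⌊839/2⌋ × 593 = 419 × 593 mm
Z4: ⌊593/2⌋ × 419 = 296 × 419 mm
Z5: ⌊419/2⌋ × 296 = 209 × 296 mm

209 × 296 mm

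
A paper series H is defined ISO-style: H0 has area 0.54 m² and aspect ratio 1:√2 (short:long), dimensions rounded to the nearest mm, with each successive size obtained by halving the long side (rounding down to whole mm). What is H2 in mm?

309 × 437 mm

Let H0's short side be w mm. w · w√2 = 0.54 m² = 540,000 mm², so w ≈ 617.9 mm and w√2 ≈ 873.9 mm → H0 = 618 × 874 mm.
H1: ⌊874/2⌋ × 618 = 437 × 618 mm
H2: ⌊618/2⌋ × 437 = 309 × 437 mm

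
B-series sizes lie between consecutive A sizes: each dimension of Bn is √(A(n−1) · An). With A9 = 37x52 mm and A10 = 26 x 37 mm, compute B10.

Short side: √(37 · 26) = √962 ≈ 31.0 → 31 mm
Long side: √(52 · 37) = √1924 ≈ 43.9 → 44 mm

31 × 44 mm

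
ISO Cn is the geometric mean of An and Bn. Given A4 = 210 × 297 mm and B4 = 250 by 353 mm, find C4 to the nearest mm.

Short side: √(210 · 250) = √52500 ≈ 229.1 → 229 mm
Long side: √(297 · 353) = √104841 ≈ 323.8 → 324 mm

229 × 324 mm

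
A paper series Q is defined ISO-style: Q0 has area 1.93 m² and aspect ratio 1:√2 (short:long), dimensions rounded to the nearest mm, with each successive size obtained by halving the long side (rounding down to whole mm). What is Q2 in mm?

584 × 826 mm

Let Q0's short side be w mm. w · w√2 = 1.93 m² = 1,930,000 mm², so w ≈ 1168.2 mm and w√2 ≈ 1652.1 mm → Q0 = 1168 × 1652 mm.
Q1: ⌊1652/2⌋ × 1168 = 826 × 1168 mm
Q2: ⌊1168/2⌋ × 826 = 584 × 826 mm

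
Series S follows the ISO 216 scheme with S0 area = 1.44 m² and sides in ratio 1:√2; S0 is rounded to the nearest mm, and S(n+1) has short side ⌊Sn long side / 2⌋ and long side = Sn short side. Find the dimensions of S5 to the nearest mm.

178 × 252 mm

Let S0's short side be w mm. w · w√2 = 1.44 m² = 1,440,000 mm², so w ≈ 1009.1 mm and w√2 ≈ 1427.0 mm → S0 = 1009 × 1427 mm.
S1: ⌊1427/2⌋ × 1009 = 713 × 1009 mm
S2: ⌊1009/2⌋ × 713 = 504 × 713 mm
S3: ⌊713/2⌋ × 504 = 356 × 504 mm
S4: ⌊504/2⌋ × 356 = 252 × 356 mm
S5: ⌊356/2⌋ × 252 = 178 × 252 mm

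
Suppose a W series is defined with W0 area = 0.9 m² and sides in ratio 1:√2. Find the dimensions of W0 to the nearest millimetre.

Let the short side be w mm. Then w · w√2 = 0.9 m² = 900,000 mm².
w² = 900,000/√2, so w ≈ 797.7 mm; long side = w√2 ≈ 1128.2 mm.

798 × 1128 mm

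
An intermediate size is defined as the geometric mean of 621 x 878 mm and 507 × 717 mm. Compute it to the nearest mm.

561 × 793 mm

Short side: √(621 · 507) = √314847 ≈ 561.1 → 561 mm
Long side: √(878 · 717) = √629526 ≈ 793.4 → 793 mm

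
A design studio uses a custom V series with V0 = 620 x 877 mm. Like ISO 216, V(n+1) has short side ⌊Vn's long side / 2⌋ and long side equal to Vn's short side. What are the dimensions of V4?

V1: ⌊877/2⌋ × 620 = 438 × 620 mm
V2: ⌊620/2⌋ × 438 = 310 × 438 mm
V3: ⌊438/2⌋ × 310 = 219 × 310 mm
V4: ⌊310/2⌋ × 219 = 155 × 219 mm

155 × 219 mm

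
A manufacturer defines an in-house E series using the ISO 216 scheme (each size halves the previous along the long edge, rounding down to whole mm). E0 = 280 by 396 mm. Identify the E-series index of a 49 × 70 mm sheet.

E5

E0: 280 × 396 mm
E1: 198 × 280 mm
E2: 140 × 198 mm
E3: 99 × 140 mm
E4: 70 × 99 mm
E5: 49 × 70 mm
E6: 35 × 49 mm
→ matches E5.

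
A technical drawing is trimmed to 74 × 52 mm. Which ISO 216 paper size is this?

Aspect ratio 74/52 ≈ 1.423 — close to the ISO √2 ≈ 1.414.
In the A-series (A0 area = 1 m²): A8 = 52 × 74 mm.

A8 (52 × 74 mm)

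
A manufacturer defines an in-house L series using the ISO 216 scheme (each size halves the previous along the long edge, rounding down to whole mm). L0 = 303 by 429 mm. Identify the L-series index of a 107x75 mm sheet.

L0: 303 × 429 mm
L1: 214 × 303 mm
L2: 151 × 214 mm
L3: 107 × 151 mm
L4: 75 × 107 mm
L5: 53 × 75 mm
→ matches L4.

L4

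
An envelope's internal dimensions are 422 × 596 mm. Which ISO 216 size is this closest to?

A2 (420 × 594 mm)

Aspect ratio 596/422 ≈ 1.412 — close to the ISO √2 ≈ 1.414.
In the A-series (A0 area = 1 m²): A2 = 420 × 594 mm.
Off by 4 mm total — nearest standard size.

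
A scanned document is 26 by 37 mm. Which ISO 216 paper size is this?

Aspect ratio 37/26 ≈ 1.423 — close to the ISO √2 ≈ 1.414.
In the A-series (A0 area = 1 m²): A10 = 26 × 37 mm.

A10 (26 × 37 mm)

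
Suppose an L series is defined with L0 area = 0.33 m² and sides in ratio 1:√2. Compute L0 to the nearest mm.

483 × 683 mm

Let the short side be w mm. Then w · w√2 = 0.33 m² = 330,000 mm².
w² = 330,000/√2, so w ≈ 483.1 mm; long side = w√2 ≈ 683.1 mm.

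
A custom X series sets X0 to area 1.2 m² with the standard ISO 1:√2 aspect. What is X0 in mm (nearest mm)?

921 × 1303 mm

Let the short side be w mm. Then w · w√2 = 1.2 m² = 1,200,000 mm².
w² = 1,200,000/√2, so w ≈ 921.2 mm; long side = w√2 ≈ 1302.7 mm.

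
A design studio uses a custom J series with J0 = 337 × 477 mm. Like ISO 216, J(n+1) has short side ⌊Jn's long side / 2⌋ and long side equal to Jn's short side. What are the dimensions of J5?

J1: ⌊477/2⌋ × 337 = 238 × 337 mm
J2: ⌊337/2⌋ × 238 = 168 × 238 mm
J3: ⌊238/2⌋ × 168 = 119 × 168 mm
J4: ⌊168/2⌋ × 119 = 84 × 119 mm
J5: ⌊119/2⌋ × 84 = 59 × 84 mm

59 × 84 mm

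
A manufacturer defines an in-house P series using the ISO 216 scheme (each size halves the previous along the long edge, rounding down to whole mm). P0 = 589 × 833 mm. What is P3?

P1: ⌊833/2⌋ × 589 = 416 × 589 mm
P2: ⌊589/2⌋ × 416 = 294 × 416 mm
P3: ⌊416/2⌋ × 294 = 208 × 294 mm

208 × 294 mm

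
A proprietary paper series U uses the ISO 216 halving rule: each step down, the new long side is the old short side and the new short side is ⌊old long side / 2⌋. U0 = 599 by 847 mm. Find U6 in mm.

74 × 105 mm

U1: ⌊847/2⌋ × 599 = 423 × 599 mm
U2: ⌊599/2⌋ × 423 = 299 × 423 mm
U3: ⌊423/2⌋ × 299 = 211 × 299 mm
U4: ⌊299/2⌋ × 211 = 149 × 211 mm
U5: ⌊211/2⌋ × 149 = 105 × 149 mm
U6: ⌊149/2⌋ × 105 = 74 × 105 mm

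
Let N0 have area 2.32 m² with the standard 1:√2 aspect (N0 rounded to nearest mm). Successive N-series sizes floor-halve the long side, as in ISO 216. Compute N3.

452 × 640 mm

Let N0's short side be w mm. w · w√2 = 2.32 m² = 2,320,000 mm², so w ≈ 1280.8 mm and w√2 ≈ 1811.3 mm → N0 = 1281 × 1811 mm.
N1: ⌊1811/2⌋ × 1281 = 905 × 1281 mm
N2: ⌊1281/2⌋ × 905 = 640 × 905 mm
N3: ⌊905/2⌋ × 640 = 452 × 640 mm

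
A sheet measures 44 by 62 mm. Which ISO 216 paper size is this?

Aspect ratio 62/44 ≈ 1.409 — close to the ISO √2 ≈ 1.414.
In the B-series (B0 = 1000 × 1414 mm): B9 = 44 × 62 mm.

B9 (44 × 62 mm)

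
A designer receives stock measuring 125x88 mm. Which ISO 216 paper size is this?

Aspect ratio 125/88 ≈ 1.420 — close to the ISO √2 ≈ 1.414.
In the B-series (B0 = 1000 × 1414 mm): B7 = 88 × 125 mm.

B7 (88 × 125 mm)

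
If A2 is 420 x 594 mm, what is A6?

A3: ⌊594/2⌋ × 420 = 297 × 420 mm
A4: ⌊420/2⌋ × 297 = 210 × 297 mm
A5: ⌊297/2⌋ × 210 = 148 × 210 mm
A6: ⌊210/2⌋ × 148 = 105 × 148 mm

105 × 148 mm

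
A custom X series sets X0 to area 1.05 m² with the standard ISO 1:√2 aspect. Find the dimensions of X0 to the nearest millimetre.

Let the short side be w mm. Then w · w√2 = 1.05 m² = 1,050,000 mm².
w² = 1,050,000/√2, so w ≈ 861.7 mm; long side = w√2 ≈ 1218.6 mm.

862 × 1219 mm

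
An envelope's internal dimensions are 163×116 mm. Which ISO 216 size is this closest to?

Aspect ratio 163/116 ≈ 1.405 — close to the ISO √2 ≈ 1.414.
In the C-series (envelope sizes, between A and B): C6 = 114 × 162 mm.
Off by 3 mm total — nearest standard size.

C6 (114 × 162 mm)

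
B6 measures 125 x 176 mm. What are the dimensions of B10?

B7: ⌊176/2⌋ × 125 = 88 × 125 mm
B8: ⌊125/2⌋ × 88 = 62 × 88 mm
B9: ⌊88/2⌋ × 62 = 44 × 62 mm
B10: ⌊62/2⌋ × 44 = 31 × 44 mm

31 × 44 mm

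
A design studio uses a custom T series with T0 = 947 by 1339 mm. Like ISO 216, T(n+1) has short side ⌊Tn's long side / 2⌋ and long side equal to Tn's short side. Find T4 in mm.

236 × 334 mm

T1: ⌊1339/2⌋ × 947 = 669 × 947 mm
T2: ⌊947/2⌋ × 669 = 473 × 669 mm
T3: ⌊669/2⌋ × 473 = 334 × 473 mm
T4: ⌊473/2⌋ × 334 = 236 × 334 mm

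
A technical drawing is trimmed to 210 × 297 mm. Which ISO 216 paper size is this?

A4 (210 × 297 mm)

Aspect ratio 297/210 ≈ 1.414 — close to the ISO √2 ≈ 1.414.
In the A-series (A0 area = 1 m²): A4 = 210 × 297 mm.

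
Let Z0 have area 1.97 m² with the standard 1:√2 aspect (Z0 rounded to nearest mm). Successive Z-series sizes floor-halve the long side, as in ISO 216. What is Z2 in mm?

590 × 834 mm

Let Z0's short side be w mm. w · w√2 = 1.97 m² = 1,970,000 mm², so w ≈ 1180.3 mm and w√2 ≈ 1669.1 mm → Z0 = 1180 × 1669 mm.
Z1: ⌊1669/2⌋ × 1180 = 834 × 1180 mm
Z2: ⌊1180/2⌋ × 834 = 590 × 834 mm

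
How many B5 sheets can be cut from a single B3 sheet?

4

Each ISO step halves the sheet: 1 × B3 → 2 × B4 → 4 × B5
From B3 to B5 is 2 halving steps: 2^2 = 4.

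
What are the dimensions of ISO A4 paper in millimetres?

210 × 297 mm

A0 = 841 × 1189 mm (A0 has area 1 m², aspect 1:√2).
A1: ⌊1189/2⌋ × 841 = 594 × 841 mm
A2: ⌊841/2⌋ × 594 = 420 × 594 mm
A3: ⌊594/2⌋ × 420 = 297 × 420 mm
A4: ⌊420/2⌋ × 297 = 210 × 297 mm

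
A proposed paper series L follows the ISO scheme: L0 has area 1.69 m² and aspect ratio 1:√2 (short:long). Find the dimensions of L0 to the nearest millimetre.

1093 × 1546 mm

Let the short side be w mm. Then w · w√2 = 1.69 m² = 1,690,000 mm².
w² = 1,690,000/√2, so w ≈ 1093.2 mm; long side = w√2 ≈ 1546.0 mm.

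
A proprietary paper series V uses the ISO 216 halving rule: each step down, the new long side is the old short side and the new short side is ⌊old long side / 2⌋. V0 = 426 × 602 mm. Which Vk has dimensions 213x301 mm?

V2

V0: 426 × 602 mm
V1: 301 × 426 mm
V2: 213 × 301 mm
V3: 150 × 213 mm
→ matches V2.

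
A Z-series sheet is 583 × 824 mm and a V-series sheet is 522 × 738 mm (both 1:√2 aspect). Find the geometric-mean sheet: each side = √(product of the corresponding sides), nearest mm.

552 × 780 mm

Short side: √(583 · 522) = √304326 ≈ 551.7 → 552 mm
Long side: √(824 · 738) = √608112 ≈ 779.8 → 780 mm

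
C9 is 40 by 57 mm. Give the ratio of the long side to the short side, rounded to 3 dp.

57 / 40 = 1.425
ISO 216 targets √2 ≈ 1.414; the +0.011 deviation is from mm rounding.

1.425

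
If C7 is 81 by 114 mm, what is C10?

28 × 40 mm

C8: ⌊114/2⌋ × 81 = 57 × 81 mm
C9: ⌊81/2⌋ × 57 = 40 × 57 mm
C10: ⌊57/2⌋ × 40 = 28 × 40 mm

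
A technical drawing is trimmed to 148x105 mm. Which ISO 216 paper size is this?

Aspect ratio 148/105 ≈ 1.410 — close to the ISO √2 ≈ 1.414.
In the A-series (A0 area = 1 m²): A6 = 105 × 148 mm.

A6 (105 × 148 mm)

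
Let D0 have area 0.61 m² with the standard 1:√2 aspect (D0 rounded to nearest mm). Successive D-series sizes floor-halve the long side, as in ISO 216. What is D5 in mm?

Let D0's short side be w mm. w · w√2 = 0.61 m² = 610,000 mm², so w ≈ 656.8 mm and w√2 ≈ 928.8 mm → D0 = 657 × 929 mm.
D1: ⌊929/2⌋ × 657 = 464 × 657 mm
D2: ⌊657/2⌋ × 464 = 328 × 464 mm
D3: ⌊464/2⌋ × 328 = 232 × 328 mm
D4: ⌊328/2⌋ × 232 = 164 × 232 mm
D5: ⌊232/2⌋ × 164 = 116 × 164 mm

116 × 164 mm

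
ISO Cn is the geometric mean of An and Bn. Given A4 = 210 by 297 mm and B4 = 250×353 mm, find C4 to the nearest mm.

Short side: √(210 · 250) = √52500 ≈ 229.1 → 229 mm
Long side: √(297 · 353) = √104841 ≈ 323.8 → 324 mm

229 × 324 mm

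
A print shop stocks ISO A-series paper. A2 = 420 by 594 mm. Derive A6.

A3: ⌊594/2⌋ × 420 = 297 × 420 mm
A4: ⌊420/2⌋ × 297 = 210 × 297 mm
A5: ⌊297/2⌋ × 210 = 148 × 210 mm
A6: ⌊210/2⌋ × 148 = 105 × 148 mm

105 × 148 mm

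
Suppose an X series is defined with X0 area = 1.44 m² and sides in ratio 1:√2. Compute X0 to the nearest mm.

Let the short side be w mm. Then w · w√2 = 1.44 m² = 1,440,000 mm².
w² = 1,440,000/√2, so w ≈ 1009.1 mm; long side = w√2 ≈ 1427.0 mm.

1009 × 1427 mm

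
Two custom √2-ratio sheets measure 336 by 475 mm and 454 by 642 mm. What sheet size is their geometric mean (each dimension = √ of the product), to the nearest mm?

Short side: √(336 · 454) = √152544 ≈ 390.6 → 391 mm
Long side: √(475 · 642) = √304950 ≈ 552.2 → 552 mm

391 × 552 mm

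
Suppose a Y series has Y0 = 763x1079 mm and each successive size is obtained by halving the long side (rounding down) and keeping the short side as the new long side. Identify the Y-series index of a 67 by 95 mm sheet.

Y0: 763 × 1079 mm
Y1: 539 × 763 mm
Y2: 381 × 539 mm
Y3: 269 × 381 mm
Y4: 190 × 269 mm
Y5: 134 × 190 mm
Y6: 95 × 134 mm
Y7: 67 × 95 mm
Y8: 47 × 67 mm
→ matches Y7.

Y7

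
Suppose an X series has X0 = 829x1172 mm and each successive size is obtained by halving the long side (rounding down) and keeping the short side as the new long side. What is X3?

293 × 414 mm

X1: ⌊1172/2⌋ × 829 = 586 × 829 mm
X2: ⌊829/2⌋ × 586 = 414 × 586 mm
X3: ⌊586/2⌋ × 414 = 293 × 414 mm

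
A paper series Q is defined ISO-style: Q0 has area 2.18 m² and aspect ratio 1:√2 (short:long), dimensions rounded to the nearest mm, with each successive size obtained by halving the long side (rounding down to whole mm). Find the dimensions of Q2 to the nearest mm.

Let Q0's short side be w mm. w · w√2 = 2.18 m² = 2,180,000 mm², so w ≈ 1241.6 mm and w√2 ≈ 1755.8 mm → Q0 = 1242 × 1756 mm.
Q1: ⌊1756/2⌋ × 1242 = 878 × 1242 mm
Q2: ⌊1242/2⌋ × 878 = 621 × 878 mm

621 × 878 mm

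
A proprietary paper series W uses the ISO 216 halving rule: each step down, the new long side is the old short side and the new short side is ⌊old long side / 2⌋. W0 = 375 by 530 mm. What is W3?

132 × 187 mm

W1: ⌊530/2⌋ × 375 = 265 × 375 mm
W2: ⌊375/2⌋ × 265 = 187 × 265 mm
W3: ⌊265/2⌋ × 187 = 132 × 187 mm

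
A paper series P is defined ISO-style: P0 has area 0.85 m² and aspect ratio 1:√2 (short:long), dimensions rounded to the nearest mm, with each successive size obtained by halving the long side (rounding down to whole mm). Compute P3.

Let P0's short side be w mm. w · w√2 = 0.85 m² = 850,000 mm², so w ≈ 775.3 mm and w√2 ≈ 1096.4 mm → P0 = 775 × 1096 mm.
P1: ⌊1096/2⌋ × 775 = 548 × 775 mm
P2: ⌊775/2⌋ × 548 = 387 × 548 mm
P3: ⌊548/2⌋ × 387 = 274 × 387 mm

274 × 387 mm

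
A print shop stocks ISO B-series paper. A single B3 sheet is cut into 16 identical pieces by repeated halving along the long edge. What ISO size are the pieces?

16 = 2^4, so 4 halving steps.
B3 → B4 → … → B7 after 4 steps.

B7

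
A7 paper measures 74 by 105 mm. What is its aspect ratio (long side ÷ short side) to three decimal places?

105 / 74 = 1.419
ISO 216 targets √2 ≈ 1.414; the +0.005 deviation is from mm rounding.

1.419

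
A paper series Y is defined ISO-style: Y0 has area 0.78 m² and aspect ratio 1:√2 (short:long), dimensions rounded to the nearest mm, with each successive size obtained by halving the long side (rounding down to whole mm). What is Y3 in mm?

262 × 371 mm

Let Y0's short side be w mm. w · w√2 = 0.78 m² = 780,000 mm², so w ≈ 742.7 mm and w√2 ≈ 1050.3 mm → Y0 = 743 × 1050 mm.
Y1: ⌊1050/2⌋ × 743 = 525 × 743 mm
Y2: ⌊743/2⌋ × 525 = 371 × 525 mm
Y3: ⌊525/2⌋ × 371 = 262 × 371 mm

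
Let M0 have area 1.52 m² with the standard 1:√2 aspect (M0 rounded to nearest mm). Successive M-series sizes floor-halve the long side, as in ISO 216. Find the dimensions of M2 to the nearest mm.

518 × 733 mm

Let M0's short side be w mm. w · w√2 = 1.52 m² = 1,520,000 mm², so w ≈ 1036.7 mm and w√2 ≈ 1466.2 mm → M0 = 1037 × 1466 mm.
M1: ⌊1466/2⌋ × 1037 = 733 × 1037 mm
M2: ⌊1037/2⌋ × 733 = 518 × 733 mm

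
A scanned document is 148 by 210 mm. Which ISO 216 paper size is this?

A5 (148 × 210 mm)

Aspect ratio 210/148 ≈ 1.419 — close to the ISO √2 ≈ 1.414.
In the A-series (A0 area = 1 m²): A5 = 148 × 210 mm.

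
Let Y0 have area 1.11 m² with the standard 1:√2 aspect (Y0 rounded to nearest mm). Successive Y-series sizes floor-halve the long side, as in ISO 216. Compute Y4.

Let Y0's short side be w mm. w · w√2 = 1.11 m² = 1,110,000 mm², so w ≈ 885.9 mm and w√2 ≈ 1252.9 mm → Y0 = 886 × 1253 mm.
Y1: ⌊1253/2⌋ × 886 = 626 × 886 mm
Y2: ⌊886/2⌋ × 626 = 443 × 626 mm
Y3: ⌊626/2⌋ × 443 = 313 × 443 mm
Y4: ⌊443/2⌋ × 313 = 221 × 313 mm

221 × 313 mm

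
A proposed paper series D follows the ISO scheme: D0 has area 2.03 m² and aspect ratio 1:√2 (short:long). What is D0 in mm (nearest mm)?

Let the short side be w mm. Then w · w√2 = 2.03 m² = 2,030,000 mm².
w² = 2,030,000/√2, so w ≈ 1198.1 mm; long side = w√2 ≈ 1694.4 mm.

1198 × 1694 mm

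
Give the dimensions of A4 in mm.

A0 = 841 × 1189 mm (A0 has area 1 m², aspect 1:√2).
A1: ⌊1189/2⌋ × 841 = 594 × 841 mm
A2: ⌊841/2⌋ × 594 = 420 × 594 mm
A3: ⌊594/2⌋ × 420 = 297 × 420 mm
A4: ⌊420/2⌋ × 297 = 210 × 297 mm

210 × 297 mm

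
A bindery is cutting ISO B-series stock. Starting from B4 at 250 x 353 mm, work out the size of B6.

125 × 176 mm

B5: ⌊353/2⌋ × 250 = 176 × 250 mm
B6: ⌊250/2⌋ × 176 = 125 × 176 mm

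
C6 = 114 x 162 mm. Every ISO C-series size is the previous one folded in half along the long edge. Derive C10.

C7: ⌊162/2⌋ × 114 = 81 × 114 mm
C8: ⌊114/2⌋ × 81 = 57 × 81 mm
C9: ⌊81/2⌋ × 57 = 40 × 57 mm
C10: ⌊57/2⌋ × 40 = 28 × 40 mm

28 × 40 mm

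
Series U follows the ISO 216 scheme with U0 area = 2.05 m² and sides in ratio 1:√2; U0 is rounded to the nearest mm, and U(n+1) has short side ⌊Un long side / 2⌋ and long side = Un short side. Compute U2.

602 × 851 mm

Let U0's short side be w mm. w · w√2 = 2.05 m² = 2,050,000 mm², so w ≈ 1204.0 mm and w√2 ≈ 1702.7 mm → U0 = 1204 × 1703 mm.
U1: ⌊1703/2⌋ × 1204 = 851 × 1204 mm
U2: ⌊1204/2⌋ × 851 = 602 × 851 mm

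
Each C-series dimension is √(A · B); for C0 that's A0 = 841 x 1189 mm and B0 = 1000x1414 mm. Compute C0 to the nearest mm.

Short: √(841 · 1000) = √841000 ≈ 917.1 mm.
Long: √(1189 · 1414) = √1681246 ≈ 1296.6 mm.

917 × 1297 mm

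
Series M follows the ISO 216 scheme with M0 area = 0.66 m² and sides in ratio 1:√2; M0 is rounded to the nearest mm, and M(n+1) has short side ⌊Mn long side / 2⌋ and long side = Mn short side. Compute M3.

Let M0's short side be w mm. w · w√2 = 0.66 m² = 660,000 mm², so w ≈ 683.1 mm and w√2 ≈ 966.1 mm → M0 = 683 × 966 mm.
M1: ⌊966/2⌋ × 683 = 483 × 683 mm
M2: ⌊683/2⌋ × 483 = 341 × 483 mm
M3: ⌊483/2⌋ × 341 = 241 × 341 mm

241 × 341 mm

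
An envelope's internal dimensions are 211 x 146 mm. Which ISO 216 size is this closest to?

A5 (148 × 210 mm)

Aspect ratio 211/146 ≈ 1.445 (ISO target is √2 ≈ 1.414).
In the A-series (A0 area = 1 m²): A5 = 148 × 210 mm.
Off by 3 mm total — nearest standard size.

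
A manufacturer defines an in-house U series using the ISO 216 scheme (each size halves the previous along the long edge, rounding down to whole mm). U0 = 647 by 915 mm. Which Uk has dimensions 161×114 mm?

U0: 647 × 915 mm
U1: 457 × 647 mm
U2: 323 × 457 mm
U3: 228 × 323 mm
U4: 161 × 228 mm
U5: 114 × 161 mm
U6: 80 × 114 mm
→ matches U5.

U5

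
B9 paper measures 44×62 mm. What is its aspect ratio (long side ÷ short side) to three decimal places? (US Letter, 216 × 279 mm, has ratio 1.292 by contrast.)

1.409

62 / 44 = 1.409
ISO 216 targets √2 ≈ 1.414; the -0.005 deviation is from mm rounding.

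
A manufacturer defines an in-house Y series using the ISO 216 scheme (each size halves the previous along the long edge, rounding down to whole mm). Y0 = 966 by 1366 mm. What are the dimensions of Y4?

241 × 341 mm

Y1: ⌊1366/2⌋ × 966 = 683 × 966 mm
Y2: ⌊966/2⌋ × 683 = 483 × 683 mm
Y3: ⌊683/2⌋ × 483 = 341 × 483 mm
Y4: ⌊483/2⌋ × 341 = 241 × 341 mm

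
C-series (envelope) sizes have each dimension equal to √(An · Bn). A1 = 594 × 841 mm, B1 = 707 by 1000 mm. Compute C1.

648 × 917 mm

Short side: √(594 · 707) = √419958 ≈ 648.0 → 648 mm
Long side: √(841 · 1000) = √841000 ≈ 917.1 → 917 mm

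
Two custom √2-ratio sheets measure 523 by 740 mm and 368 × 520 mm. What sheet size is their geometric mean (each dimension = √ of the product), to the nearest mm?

Short side: √(523 · 368) = √192464 ≈ 438.7 → 439 mm
Long side: √(740 · 520) = √384800 ≈ 620.3 → 620 mm

439 × 620 mm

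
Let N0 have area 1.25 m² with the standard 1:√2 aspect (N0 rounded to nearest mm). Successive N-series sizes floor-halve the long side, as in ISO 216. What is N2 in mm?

470 × 665 mm

Let N0's short side be w mm. w · w√2 = 1.25 m² = 1,250,000 mm², so w ≈ 940.2 mm and w√2 ≈ 1329.6 mm → N0 = 940 × 1330 mm.
N1: ⌊1330/2⌋ × 940 = 665 × 940 mm
N2: ⌊940/2⌋ × 665 = 470 × 665 mm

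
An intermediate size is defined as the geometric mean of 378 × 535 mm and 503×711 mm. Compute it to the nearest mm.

Short side: √(378 · 503) = √190134 ≈ 436.0 → 436 mm
Long side: √(535 · 711) = √380385 ≈ 616.8 → 617 mm

436 × 617 mm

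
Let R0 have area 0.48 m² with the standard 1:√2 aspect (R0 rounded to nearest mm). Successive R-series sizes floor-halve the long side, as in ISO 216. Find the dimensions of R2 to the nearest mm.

Let R0's short side be w mm. w · w√2 = 0.48 m² = 480,000 mm², so w ≈ 582.6 mm and w√2 ≈ 823.9 mm → R0 = 583 × 824 mm.
R1: ⌊824/2⌋ × 583 = 412 × 583 mm
R2: ⌊583/2⌋ × 412 = 291 × 412 mm

291 × 412 mm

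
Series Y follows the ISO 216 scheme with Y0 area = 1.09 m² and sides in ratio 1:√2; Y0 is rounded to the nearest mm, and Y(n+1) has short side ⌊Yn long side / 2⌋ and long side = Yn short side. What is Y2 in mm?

439 × 621 mm

Let Y0's short side be w mm. w · w√2 = 1.09 m² = 1,090,000 mm², so w ≈ 877.9 mm and w√2 ≈ 1241.6 mm → Y0 = 878 × 1242 mm.
Y1: ⌊1242/2⌋ × 878 = 621 × 878 mm
Y2: ⌊878/2⌋ × 621 = 439 × 621 mm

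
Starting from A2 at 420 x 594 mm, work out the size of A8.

52 × 74 mm

A3: ⌊594/2⌋ × 420 = 297 × 420 mm
A4: ⌊420/2⌋ × 297 = 210 × 297 mm
A5: ⌊297/2⌋ × 210 = 148 × 210 mm
A6: ⌊210/2⌋ × 148 = 105 × 148 mm
A7: ⌊148/2⌋ × 105 = 74 × 105 mm
A8: ⌊105/2⌋ × 74 = 52 × 74 mm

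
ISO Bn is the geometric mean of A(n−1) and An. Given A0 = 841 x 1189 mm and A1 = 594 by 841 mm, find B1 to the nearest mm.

707 × 1000 mm

Short side: √(841 · 594) = √499554 ≈ 706.8 → 707 mm
Long side: √(1189 · 841) = √999949 ≈ 1000.0 → 1000 mm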